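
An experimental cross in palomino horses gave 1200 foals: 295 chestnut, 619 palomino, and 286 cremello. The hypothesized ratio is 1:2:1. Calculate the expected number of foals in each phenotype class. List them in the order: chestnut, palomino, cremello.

300, 600, 300

Total ratio parts = 4. Expected numbers out of 1200:
  chestnut: 1200 × 1/4 = 300
  palomino: 1200 × 2/4 = 600
  cremello: 1200 × 1/4 = 300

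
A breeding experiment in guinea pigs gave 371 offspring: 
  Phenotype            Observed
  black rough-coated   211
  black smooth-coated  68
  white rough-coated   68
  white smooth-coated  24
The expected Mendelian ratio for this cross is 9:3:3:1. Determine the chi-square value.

Under the 9:3:3:1 hypothesis (Σ ratio = 16, N = 371):
  black rough-coated: 371 × 9/16 = 208.6875
  black smooth-coated: 371 × 3/16 = 69.5625
  white rough-coated: 371 × 3/16 = 69.5625
  white smooth-coated: 371 × 1/16 = 23.1875
χ² = Σ (O − E)² / E
  black rough-coated: (211 − 208.6875)² / 208.6875 = 0.0256
  black smooth-coated: (68 − 69.5625)² / 69.5625 = 0.0351
  white rough-coated: (68 − 69.5625)² / 69.5625 = 0.0351
  white smooth-coated: (24 − 23.1875)² / 23.1875 = 0.0285
χ² = 0.0256 + 0.0351 + 0.0351 + 0.0285 = 0.1243 ≈ 0.124

0.124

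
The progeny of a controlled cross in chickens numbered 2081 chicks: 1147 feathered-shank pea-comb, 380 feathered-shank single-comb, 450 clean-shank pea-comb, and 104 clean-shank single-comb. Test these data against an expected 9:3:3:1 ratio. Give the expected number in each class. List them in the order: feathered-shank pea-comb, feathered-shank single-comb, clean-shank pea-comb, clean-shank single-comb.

1170.5625, 390.1875, 390.1875, 130.0625

Under the 9:3:3:1 hypothesis (Σ ratio = 16, N = 2081):
  feathered-shank pea-comb: 2081 × 9/16 = 1170.5625
  feathered-shank single-comb: 2081 × 3/16 = 390.1875
  clean-shank pea-comb: 2081 × 3/16 = 390.1875
  clean-shank single-comb: 2081 × 1/16 = 130.0625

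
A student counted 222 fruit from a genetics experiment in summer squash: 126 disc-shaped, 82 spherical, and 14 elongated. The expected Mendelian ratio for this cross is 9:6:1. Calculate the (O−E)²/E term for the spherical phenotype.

0.019

The 9:6:1 ratio has 16 parts, so with N = 222 the expected counts are:
  disc-shaped: 222 × 9/16 = 124.875
  spherical: 222 × 6/16 = 83.25
  elongated: 222 × 1/16 = 13.875
Contribution of spherical: (82 − 83.25)² / 83.25 = 0.0188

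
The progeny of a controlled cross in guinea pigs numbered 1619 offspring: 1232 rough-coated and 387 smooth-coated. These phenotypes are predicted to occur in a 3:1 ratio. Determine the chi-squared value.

Under the 3:1 hypothesis (Σ ratio = 4, N = 1619):
  rough-coated: 1619 × 3/4 = 1214.25
  smooth-coated: 1619 × 1/4 = 404.75
χ² = Σ (O − E)² / E
  rough-coated: (1232 − 1214.25)² / 1214.25 = 0.2595
  smooth-coated: (387 − 404.75)² / 404.75 = 0.7784
χ² = 0.2595 + 0.7784 = 1.0379 ≈ 1.038

1.038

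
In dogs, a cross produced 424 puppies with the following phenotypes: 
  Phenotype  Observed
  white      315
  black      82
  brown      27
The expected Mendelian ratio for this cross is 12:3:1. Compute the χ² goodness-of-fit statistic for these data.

0.116

Expected counts for N = 424 under a 12:3:1 ratio (total parts = 16):
  white: 424 × 12/16 = 318
  black: 424 × 3/16 = 79.5
  brown: 424 × 1/16 = 26.5
χ² = Σ (O − E)² / E
  white: (315 − 318)² / 318 = 0.0283
  black: (82 − 79.5)² / 79.5 = 0.0786
  brown: (27 − 26.5)² / 26.5 = 0.0094
χ² = 0.0283 + 0.0786 + 0.0094 = 0.1163 ≈ 0.116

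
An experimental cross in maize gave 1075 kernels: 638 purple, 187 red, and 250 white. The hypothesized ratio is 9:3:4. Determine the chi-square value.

4.195

Under the 9:3:4 hypothesis (Σ ratio = 16, N = 1075):
  purple: 1075 × 9/16 = 604.6875
  red: 1075 × 3/16 = 201.5625
  white: 1075 × 4/16 = 268.75
χ² = Σ (O − E)² / E
  purple: (638 − 604.6875)² / 604.6875 = 1.8352
  red: (187 − 201.5625)² / 201.5625 = 1.0521
  white: (250 − 268.75)² / 268.75 = 1.3081
χ² = 1.8352 + 1.0521 + 1.3081 = 4.1954 ≈ 4.195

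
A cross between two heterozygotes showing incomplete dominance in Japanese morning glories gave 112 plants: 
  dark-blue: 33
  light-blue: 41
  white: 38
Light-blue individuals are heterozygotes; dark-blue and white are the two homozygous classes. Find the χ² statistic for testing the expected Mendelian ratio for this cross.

8.482

With incomplete dominance, a heterozygote × heterozygote cross gives a 1:2:1 phenotypic ratio.
Expected counts for N = 112 under a 1:2:1 ratio (total parts = 4):
  dark-blue: 112 × 1/4 = 28
  light-blue: 112 × 2/4 = 56
  white: 112 × 1/4 = 28
χ² = Σ (O − E)² / E
  dark-blue: (33 − 28)² / 28 = 0.8929
  light-blue: (41 − 56)² / 56 = 4.0179
  white: (38 − 28)² / 28 = 3.5714
χ² = 0.8929 + 4.0179 + 3.5714 = 8.4822 ≈ 8.482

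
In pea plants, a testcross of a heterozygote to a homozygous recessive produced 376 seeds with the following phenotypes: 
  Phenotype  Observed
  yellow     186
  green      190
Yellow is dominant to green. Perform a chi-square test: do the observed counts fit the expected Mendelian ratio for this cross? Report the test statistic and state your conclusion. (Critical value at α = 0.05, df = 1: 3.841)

A testcross of a heterozygote (Aa × aa) gives a 1:1 phenotypic ratio.
The 1:1 ratio has 2 parts, so with N = 376 the expected counts are:
  yellow: 376 × 1/2 = 188
  green: 376 × 1/2 = 188
χ² = Σ (O − E)² / E
  yellow: (186 − 188)² / 188 = 0.0213
  green: (190 − 188)² / 188 = 0.0213
χ² = 0.0213 + 0.0213 = 0.0426 ≈ 0.043
Degrees of freedom = 2 − 1 = 1; critical value at α = 0.05 is 3.841.
Since 0.043 < 3.841, we fail to reject the null hypothesis — the data are consistent with the 1:1 ratio.

0.043; consistent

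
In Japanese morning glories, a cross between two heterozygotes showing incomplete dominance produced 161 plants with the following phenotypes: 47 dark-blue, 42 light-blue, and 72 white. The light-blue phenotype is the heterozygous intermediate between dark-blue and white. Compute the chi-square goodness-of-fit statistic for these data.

With incomplete dominance, a heterozygote × heterozygote cross gives a 1:2:1 phenotypic ratio.
Expected counts for N = 161 under a 1:2:1 ratio (total parts = 4):
  dark-blue: 161 × 1/4 = 40.25
  light-blue: 161 × 2/4 = 80.5
  white: 161 × 1/4 = 40.25
χ² = Σ (O − E)² / E
  dark-blue: (47 − 40.25)² / 40.25 = 1.1320
  light-blue: (42 − 80.5)² / 80.5 = 18.4130
  white: (72 − 40.25)² / 40.25 = 25.0450
χ² = 1.1320 + 18.4130 + 25.0450 = 44.590

44.590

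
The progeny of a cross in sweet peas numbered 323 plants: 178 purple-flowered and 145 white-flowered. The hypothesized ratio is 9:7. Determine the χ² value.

0.171

Total ratio parts = 16. Expected numbers out of 323:
  purple-flowered: 323 × 9/16 = 181.6875
  white-flowered: 323 × 7/16 = 141.3125
χ² = Σ (O − E)² / E
  purple-flowered: (178 − 181.6875)² / 181.6875 = 0.0748
  white-flowered: (145 − 141.3125)² / 141.3125 = 0.0962
χ² = 0.0748 + 0.0962 = 0.171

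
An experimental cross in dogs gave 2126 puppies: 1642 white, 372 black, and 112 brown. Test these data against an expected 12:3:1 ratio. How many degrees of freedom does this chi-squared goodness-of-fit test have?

A goodness-of-fit test with 3 phenotype classes has df = 3 − 1 = 2.

2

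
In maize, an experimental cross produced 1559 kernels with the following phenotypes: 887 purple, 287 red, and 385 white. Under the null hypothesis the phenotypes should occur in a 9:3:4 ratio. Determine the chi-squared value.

Total ratio parts = 16. Expected numbers out of 1559:
  purple: 1559 × 9/16 = 876.9375
  red: 1559 × 3/16 = 292.3125
  white: 1559 × 4/16 = 389.75
χ² = Σ (O − E)² / E
  purple: (887 − 876.9375)² / 876.9375 = 0.1155
  red: (287 − 292.3125)² / 292.3125 = 0.0965
  white: (385 − 389.75)² / 389.75 = 0.0579
χ² = 0.1155 + 0.0965 + 0.0579 = 0.2699 ≈ 0.270

0.270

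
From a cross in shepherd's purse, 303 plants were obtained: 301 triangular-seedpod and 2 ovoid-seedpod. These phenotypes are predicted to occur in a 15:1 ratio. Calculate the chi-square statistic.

Expected counts for N = 303 under a 15:1 ratio (total parts = 16):
  triangular-seedpod: 303 × 15/16 = 284.0625
  ovoid-seedpod: 303 × 1/16 = 18.9375
χ² = Σ (O − E)² / E
  triangular-seedpod: (301 − 284.0625)² / 284.0625 = 1.0099
  ovoid-seedpod: (2 − 18.9375)² / 18.9375 = 15.1487
χ² = 1.0099 + 15.1487 = 16.1586 ≈ 16.159

16.159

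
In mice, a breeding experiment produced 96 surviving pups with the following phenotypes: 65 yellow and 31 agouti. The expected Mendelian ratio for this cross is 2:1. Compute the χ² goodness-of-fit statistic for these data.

0.047

Total ratio parts = 3. Expected numbers out of 96:
  yellow: 96 × 2/3 = 64
  agouti: 96 × 1/3 = 32
χ² = Σ (O − E)² / E
  yellow: (65 − 64)² / 64 = 0.0156
  agouti: (31 − 32)² / 32 = 0.0312
χ² = 0.0156 + 0.0312 = 0.0468 ≈ 0.047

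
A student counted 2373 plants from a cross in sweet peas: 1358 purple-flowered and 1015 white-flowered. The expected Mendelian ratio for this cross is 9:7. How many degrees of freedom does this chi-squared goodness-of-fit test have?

1

A goodness-of-fit test with 2 phenotype classes has df = 2 − 1 = 1.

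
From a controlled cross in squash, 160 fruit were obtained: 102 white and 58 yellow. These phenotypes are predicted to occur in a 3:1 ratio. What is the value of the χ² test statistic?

10.800

Under the 3:1 hypothesis (Σ ratio = 4, N = 160):
  white: 160 × 3/4 = 120
  yellow: 160 × 1/4 = 40
χ² = Σ (O − E)² / E
  white: (102 − 120)² / 120 = 2.7000
  yellow: (58 − 40)² / 40 = 8.1000
χ² = 2.7000 + 8.1000 = 10.800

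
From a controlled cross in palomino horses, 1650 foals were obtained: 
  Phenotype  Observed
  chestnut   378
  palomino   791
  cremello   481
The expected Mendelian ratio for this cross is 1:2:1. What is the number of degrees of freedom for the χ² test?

A goodness-of-fit test with 3 phenotype classes has df = 3 − 1 = 2.

2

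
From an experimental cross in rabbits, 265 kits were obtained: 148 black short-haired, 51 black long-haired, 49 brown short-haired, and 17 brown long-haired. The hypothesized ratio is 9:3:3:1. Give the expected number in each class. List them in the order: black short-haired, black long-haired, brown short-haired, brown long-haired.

Total ratio parts = 16. Expected numbers out of 265:
  black short-haired: 265 × 9/16 = 149.0625
  black long-haired: 265 × 3/16 = 49.6875
  brown short-haired: 265 × 3/16 = 49.6875
  brown long-haired: 265 × 1/16 = 16.5625

149.0625, 49.6875, 49.6875, 16.5625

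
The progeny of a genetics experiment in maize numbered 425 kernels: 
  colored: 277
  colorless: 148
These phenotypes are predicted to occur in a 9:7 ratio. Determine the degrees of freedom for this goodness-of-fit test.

1

A goodness-of-fit test with 2 phenotype classes has df = 2 − 1 = 1.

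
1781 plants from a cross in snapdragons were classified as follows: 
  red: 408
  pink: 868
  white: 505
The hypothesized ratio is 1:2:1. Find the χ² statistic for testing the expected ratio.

The 1:2:1 ratio has 4 parts, so with N = 1781 the expected counts are:
  red: 1781 × 1/4 = 445.25
  pink: 1781 × 2/4 = 890.5
  white: 1781 × 1/4 = 445.25
χ² = Σ (O − E)² / E
  red: (408 − 445.25)² / 445.25 = 3.1164
  pink: (868 − 890.5)² / 890.5 = 0.5685
  white: (505 − 445.25)² / 445.25 = 8.0181
χ² = 3.1164 + 0.5685 + 8.0181 = 11.703

11.703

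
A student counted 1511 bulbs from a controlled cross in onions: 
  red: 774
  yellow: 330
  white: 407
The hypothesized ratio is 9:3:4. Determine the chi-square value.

16.743

Total ratio parts = 16. Expected numbers out of 1511:
  red: 1511 × 9/16 = 849.9375
  yellow: 1511 × 3/16 = 283.3125
  white: 1511 × 4/16 = 377.75
χ² = Σ (O − E)² / E
  red: (774 − 849.9375)² / 849.9375 = 6.7846
  yellow: (330 − 283.3125)² / 283.3125 = 7.6937
  white: (407 − 377.75)² / 377.75 = 2.2649
χ² = 6.7846 + 7.6937 + 2.2649 = 16.7432 ≈ 16.743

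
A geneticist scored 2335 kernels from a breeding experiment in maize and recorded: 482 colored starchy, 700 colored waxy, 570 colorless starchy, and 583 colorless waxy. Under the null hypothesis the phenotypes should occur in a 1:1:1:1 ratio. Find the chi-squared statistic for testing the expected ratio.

Total ratio parts = 4. Expected numbers out of 2335:
  colored starchy: 2335 × 1/4 = 583.75
  colored waxy: 2335 × 1/4 = 583.75
  colorless starchy: 2335 × 1/4 = 583.75
  colorless waxy: 2335 × 1/4 = 583.75
χ² = Σ (O − E)² / E
  colored starchy: (482 − 583.75)² / 583.75 = 17.7354
  colored waxy: (700 − 583.75)² / 583.75 = 23.1504
  colorless starchy: (570 − 583.75)² / 583.75 = 0.3239
  colorless waxy: (583 − 583.75)² / 583.75 = 0.0010
χ² = 17.7354 + 23.1504 + 0.3239 + 0.0010 = 41.2107 ≈ 41.211

41.211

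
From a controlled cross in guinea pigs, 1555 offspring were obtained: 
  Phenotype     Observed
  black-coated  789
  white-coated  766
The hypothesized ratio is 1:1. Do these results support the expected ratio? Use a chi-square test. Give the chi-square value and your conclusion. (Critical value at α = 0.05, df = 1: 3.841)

0.340; consistent

Total ratio parts = 2. Expected numbers out of 1555:
  black-coated: 1555 × 1/2 = 777.5
  white-coated: 1555 × 1/2 = 777.5
χ² = Σ (O − E)² / E
  black-coated: (789 − 777.5)² / 777.5 = 0.1701
  white-coated: (766 − 777.5)² / 777.5 = 0.1701
χ² = 0.1701 + 0.1701 = 0.3402 ≈ 0.340
Degrees of freedom = 2 − 1 = 1; critical value at α = 0.05 is 3.841.
Since 0.340 < 3.841, we fail to reject the null hypothesis — the data are consistent with the 1:1 ratio.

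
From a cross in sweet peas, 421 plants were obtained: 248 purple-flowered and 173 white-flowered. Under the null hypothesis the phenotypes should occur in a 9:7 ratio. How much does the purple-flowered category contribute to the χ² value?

The 9:7 ratio has 16 parts, so with N = 421 the expected counts are:
  purple-flowered: 421 × 9/16 = 236.8125
  white-flowered: 421 × 7/16 = 184.1875
Contribution of purple-flowered: (248 − 236.8125)² / 236.8125 = 0.5285

0.529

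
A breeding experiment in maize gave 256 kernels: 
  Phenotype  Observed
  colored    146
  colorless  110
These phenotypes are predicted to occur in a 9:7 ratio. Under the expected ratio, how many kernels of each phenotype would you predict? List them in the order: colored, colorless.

Total ratio parts = 16. Expected numbers out of 256:
  colored: 256 × 9/16 = 144
  colorless: 256 × 7/16 = 112

144, 112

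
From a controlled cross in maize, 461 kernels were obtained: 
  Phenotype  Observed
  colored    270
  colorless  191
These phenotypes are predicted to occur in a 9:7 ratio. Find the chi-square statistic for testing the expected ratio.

Under the 9:7 hypothesis (Σ ratio = 16, N = 461):
  colored: 461 × 9/16 = 259.3125
  colorless: 461 × 7/16 = 201.6875
χ² = Σ (O − E)² / E
  colored: (270 − 259.3125)² / 259.3125 = 0.4405
  colorless: (191 − 201.6875)² / 201.6875 = 0.5663
χ² = 0.4405 + 0.5663 = 1.0068 ≈ 1.007

1.007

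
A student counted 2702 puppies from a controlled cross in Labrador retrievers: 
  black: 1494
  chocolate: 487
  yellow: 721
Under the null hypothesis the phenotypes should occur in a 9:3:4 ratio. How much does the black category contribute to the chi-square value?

Expected counts for N = 2702 under a 9:3:4 ratio (total parts = 16):
  black: 2702 × 9/16 = 1519.875
  chocolate: 2702 × 3/16 = 506.625
  yellow: 2702 × 4/16 = 675.5
Contribution of black: (1494 − 1519.875)² / 1519.875 = 0.4405

0.441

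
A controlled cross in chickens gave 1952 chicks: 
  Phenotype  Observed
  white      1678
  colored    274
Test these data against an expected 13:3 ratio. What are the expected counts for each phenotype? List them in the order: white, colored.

Total ratio parts = 16. Expected numbers out of 1952:
  white: 1952 × 13/16 = 1586
  colored: 1952 × 3/16 = 366

1586, 366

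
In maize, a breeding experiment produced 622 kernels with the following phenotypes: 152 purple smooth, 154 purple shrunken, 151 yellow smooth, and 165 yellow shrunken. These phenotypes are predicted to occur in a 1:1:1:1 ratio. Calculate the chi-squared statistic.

Expected counts for N = 622 under a 1:1:1:1 ratio (total parts = 4):
  purple smooth: 622 × 1/4 = 155.5
  purple shrunken: 622 × 1/4 = 155.5
  yellow smooth: 622 × 1/4 = 155.5
  yellow shrunken: 622 × 1/4 = 155.5
χ² = Σ (O − E)² / E
  purple smooth: (152 − 155.5)² / 155.5 = 0.0788
  purple shrunken: (154 − 155.5)² / 155.5 = 0.0145
  yellow smooth: (151 − 155.5)² / 155.5 = 0.1302
  yellow shrunken: (165 − 155.5)² / 155.5 = 0.5804
χ² = 0.0788 + 0.0145 + 0.1302 + 0.5804 = 0.8039 ≈ 0.804

0.804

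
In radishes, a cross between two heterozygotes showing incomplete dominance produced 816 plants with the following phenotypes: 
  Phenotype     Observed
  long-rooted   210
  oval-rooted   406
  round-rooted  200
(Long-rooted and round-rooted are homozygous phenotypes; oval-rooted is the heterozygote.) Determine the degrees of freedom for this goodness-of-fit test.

With incomplete dominance, a heterozygote × heterozygote cross gives a 1:2:1 phenotypic ratio.
A goodness-of-fit test with 3 phenotype classes has df = 3 − 1 = 2.

2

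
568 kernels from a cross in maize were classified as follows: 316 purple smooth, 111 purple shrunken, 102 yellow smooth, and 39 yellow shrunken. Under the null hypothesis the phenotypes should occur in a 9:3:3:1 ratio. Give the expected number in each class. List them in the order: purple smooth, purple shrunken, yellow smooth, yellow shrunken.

Expected counts for N = 568 under a 9:3:3:1 ratio (total parts = 16):
  purple smooth: 568 × 9/16 = 319.5
  purple shrunken: 568 × 3/16 = 106.5
  yellow smooth: 568 × 3/16 = 106.5
  yellow shrunken: 568 × 1/16 = 35.5

319.5, 106.5, 106.5, 35.5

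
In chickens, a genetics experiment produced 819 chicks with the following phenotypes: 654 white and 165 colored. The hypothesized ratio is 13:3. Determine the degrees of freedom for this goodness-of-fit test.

A goodness-of-fit test with 2 phenotype classes has df = 2 − 1 = 1.

1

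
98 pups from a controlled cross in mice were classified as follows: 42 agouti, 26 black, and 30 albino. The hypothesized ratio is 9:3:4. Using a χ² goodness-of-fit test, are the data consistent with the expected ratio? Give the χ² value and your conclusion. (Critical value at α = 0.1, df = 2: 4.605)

Total ratio parts = 16. Expected numbers out of 98:
  agouti: 98 × 9/16 = 55.125
  black: 98 × 3/16 = 18.375
  albino: 98 × 4/16 = 24.5
χ² = Σ (O − E)² / E
  agouti: (42 − 55.125)² / 55.125 = 3.1250
  black: (26 − 18.375)² / 18.375 = 3.1641
  albino: (30 − 24.5)² / 24.5 = 1.2347
χ² = 3.1250 + 3.1641 + 1.2347 = 7.5238 ≈ 7.524
Degrees of freedom = 3 − 1 = 2; critical value at α = 0.1 is 4.605.
Since 7.524 > 4.605, we reject the null hypothesis — the data do not fit the 9:3:4 ratio.

7.524; not consistent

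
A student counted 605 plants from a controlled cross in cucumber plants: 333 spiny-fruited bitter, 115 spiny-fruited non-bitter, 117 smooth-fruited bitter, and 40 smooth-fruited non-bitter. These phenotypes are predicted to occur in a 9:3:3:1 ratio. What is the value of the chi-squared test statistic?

Expected counts for N = 605 under a 9:3:3:1 ratio (total parts = 16):
  spiny-fruited bitter: 605 × 9/16 = 340.3125
  spiny-fruited non-bitter: 605 × 3/16 = 113.4375
  smooth-fruited bitter: 605 × 3/16 = 113.4375
  smooth-fruited non-bitter: 605 × 1/16 = 37.8125
χ² = Σ (O − E)² / E
  spiny-fruited bitter: (333 − 340.3125)² / 340.3125 = 0.1571
  spiny-fruited non-bitter: (115 − 113.4375)² / 113.4375 = 0.0215
  smooth-fruited bitter: (117 − 113.4375)² / 113.4375 = 0.1119
  smooth-fruited non-bitter: (40 − 37.8125)² / 37.8125 = 0.1265
χ² = 0.1571 + 0.0215 + 0.1119 + 0.1265 = 0.417

0.417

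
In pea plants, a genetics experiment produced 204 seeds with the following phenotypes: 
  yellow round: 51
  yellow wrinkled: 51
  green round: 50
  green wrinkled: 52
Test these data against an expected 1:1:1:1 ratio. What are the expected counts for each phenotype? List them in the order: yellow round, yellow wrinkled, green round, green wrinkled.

The 1:1:1:1 ratio has 4 parts, so with N = 204 the expected counts are:
  yellow round: 204 × 1/4 = 51
  yellow wrinkled: 204 × 1/4 = 51
  green round: 204 × 1/4 = 51
  green wrinkled: 204 × 1/4 = 51

51, 51, 51, 51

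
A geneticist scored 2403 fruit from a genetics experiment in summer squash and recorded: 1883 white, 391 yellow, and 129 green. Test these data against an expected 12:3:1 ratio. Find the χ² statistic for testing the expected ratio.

14.481

Expected counts for N = 2403 under a 12:3:1 ratio (total parts = 16):
  white: 2403 × 12/16 = 1802.25
  yellow: 2403 × 3/16 = 450.5625
  green: 2403 × 1/16 = 150.1875
χ² = Σ (O − E)² / E
  white: (1883 − 1802.25)² / 1802.25 = 3.6180
  yellow: (391 − 450.5625)² / 450.5625 = 7.8739
  green: (129 − 150.1875)² / 150.1875 = 2.9890
χ² = 3.6180 + 7.8739 + 2.9890 = 14.4809 ≈ 14.481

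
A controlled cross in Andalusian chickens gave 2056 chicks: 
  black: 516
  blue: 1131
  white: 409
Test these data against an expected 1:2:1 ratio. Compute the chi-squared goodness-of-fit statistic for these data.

Expected counts for N = 2056 under a 1:2:1 ratio (total parts = 4):
  black: 2056 × 1/4 = 514
  blue: 2056 × 2/4 = 1028
  white: 2056 × 1/4 = 514
χ² = Σ (O − E)² / E
  black: (516 − 514)² / 514 = 0.0078
  blue: (1131 − 1028)² / 1028 = 10.3200
  white: (409 − 514)² / 514 = 21.4494
χ² = 0.0078 + 10.3200 + 21.4494 = 31.7772 ≈ 31.777

31.777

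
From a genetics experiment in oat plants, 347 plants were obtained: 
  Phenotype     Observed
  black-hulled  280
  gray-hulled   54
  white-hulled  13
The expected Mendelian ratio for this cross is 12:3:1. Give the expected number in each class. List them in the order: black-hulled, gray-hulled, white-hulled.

260.25, 65.0625, 21.6875

Expected counts for N = 347 under a 12:3:1 ratio (total parts = 16):
  black-hulled: 347 × 12/16 = 260.25
  gray-hulled: 347 × 3/16 = 65.0625
  white-hulled: 347 × 1/16 = 21.6875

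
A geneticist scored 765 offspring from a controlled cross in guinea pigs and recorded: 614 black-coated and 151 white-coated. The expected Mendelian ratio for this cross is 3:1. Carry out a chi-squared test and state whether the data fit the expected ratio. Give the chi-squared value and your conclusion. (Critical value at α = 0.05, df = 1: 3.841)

Expected counts for N = 765 under a 3:1 ratio (total parts = 4):
  black-coated: 765 × 3/4 = 573.75
  white-coated: 765 × 1/4 = 191.25
χ² = Σ (O − E)² / E
  black-coated: (614 − 573.75)² / 573.75 = 2.8236
  white-coated: (151 − 191.25)² / 191.25 = 8.4709
χ² = 2.8236 + 8.4709 = 11.2945 ≈ 11.295
Degrees of freedom = 2 − 1 = 1; critical value at α = 0.05 is 3.841.
Since 11.295 > 3.841, we reject the null hypothesis — the data do not fit the 3:1 ratio.

11.295; not consistent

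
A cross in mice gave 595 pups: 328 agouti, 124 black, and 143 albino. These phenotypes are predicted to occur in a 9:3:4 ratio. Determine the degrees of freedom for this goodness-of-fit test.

2

A goodness-of-fit test with 3 phenotype classes has df = 3 − 1 = 2.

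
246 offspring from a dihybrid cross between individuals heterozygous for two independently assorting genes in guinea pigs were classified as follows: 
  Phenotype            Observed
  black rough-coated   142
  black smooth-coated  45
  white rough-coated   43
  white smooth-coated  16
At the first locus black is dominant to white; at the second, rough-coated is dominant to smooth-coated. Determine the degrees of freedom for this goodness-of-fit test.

3

A dihybrid F₂ with independent assortment and complete dominance at both loci gives a 9:3:3:1 phenotypic ratio.
A goodness-of-fit test with 4 phenotype classes has df = 4 − 1 = 3.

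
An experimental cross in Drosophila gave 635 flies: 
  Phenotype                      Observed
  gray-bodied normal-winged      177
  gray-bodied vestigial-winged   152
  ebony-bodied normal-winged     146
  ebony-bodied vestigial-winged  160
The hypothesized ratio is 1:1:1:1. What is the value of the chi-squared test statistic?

3.419

Total ratio parts = 4. Expected numbers out of 635:
  gray-bodied normal-winged: 635 × 1/4 = 158.75
  gray-bodied vestigial-winged: 635 × 1/4 = 158.75
  ebony-bodied normal-winged: 635 × 1/4 = 158.75
  ebony-bodied vestigial-winged: 635 × 1/4 = 158.75
χ² = Σ (O − E)² / E
  gray-bodied normal-winged: (177 − 158.75)² / 158.75 = 2.0980
  gray-bodied vestigial-winged: (152 − 158.75)² / 158.75 = 0.2870
  ebony-bodied normal-winged: (146 − 158.75)² / 158.75 = 1.0240
  ebony-bodied vestigial-winged: (160 − 158.75)² / 158.75 = 0.0098
χ² = 2.0980 + 0.2870 + 1.0240 + 0.0098 = 3.4188 ≈ 3.419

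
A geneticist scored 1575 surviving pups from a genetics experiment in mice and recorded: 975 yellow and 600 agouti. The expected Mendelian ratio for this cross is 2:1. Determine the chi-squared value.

16.071

Total ratio parts = 3. Expected numbers out of 1575:
  yellow: 1575 × 2/3 = 1050
  agouti: 1575 × 1/3 = 525
χ² = Σ (O − E)² / E
  yellow: (975 − 1050)² / 1050 = 5.3571
  agouti: (600 − 525)² / 525 = 10.7143
χ² = 5.3571 + 10.7143 = 16.0714 ≈ 16.071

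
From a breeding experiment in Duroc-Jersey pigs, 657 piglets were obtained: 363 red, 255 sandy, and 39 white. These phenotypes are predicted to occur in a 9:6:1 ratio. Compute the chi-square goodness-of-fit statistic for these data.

0.522

Expected counts for N = 657 under a 9:6:1 ratio (total parts = 16):
  red: 657 × 9/16 = 369.5625
  sandy: 657 × 6/16 = 246.375
  white: 657 × 1/16 = 41.0625
χ² = Σ (O − E)² / E
  red: (363 − 369.5625)² / 369.5625 = 0.1165
  sandy: (255 − 246.375)² / 246.375 = 0.3019
  white: (39 − 41.0625)² / 41.0625 = 0.1036
χ² = 0.1165 + 0.3019 + 0.1036 = 0.522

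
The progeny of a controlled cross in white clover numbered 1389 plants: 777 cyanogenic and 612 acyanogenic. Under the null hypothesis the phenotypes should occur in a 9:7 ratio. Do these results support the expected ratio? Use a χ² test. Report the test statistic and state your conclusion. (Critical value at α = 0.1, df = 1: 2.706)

0.054; consistent

Under the 9:7 hypothesis (Σ ratio = 16, N = 1389):
  cyanogenic: 1389 × 9/16 = 781.3125
  acyanogenic: 1389 × 7/16 = 607.6875
χ² = Σ (O − E)² / E
  cyanogenic: (777 − 781.3125)² / 781.3125 = 0.0238
  acyanogenic: (612 − 607.6875)² / 607.6875 = 0.0306
χ² = 0.0238 + 0.0306 = 0.0544 ≈ 0.054
Degrees of freedom = 2 − 1 = 1; critical value at α = 0.1 is 2.706.
Since 0.054 < 2.706, we fail to reject the null hypothesis — the data are consistent with the 9:7 ratio.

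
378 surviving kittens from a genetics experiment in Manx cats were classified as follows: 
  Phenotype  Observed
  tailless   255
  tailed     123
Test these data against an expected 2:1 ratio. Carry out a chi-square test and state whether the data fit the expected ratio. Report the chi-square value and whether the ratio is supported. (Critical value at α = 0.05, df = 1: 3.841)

The 2:1 ratio has 3 parts, so with N = 378 the expected counts are:
  tailless: 378 × 2/3 = 252
  tailed: 378 × 1/3 = 126
χ² = Σ (O − E)² / E
  tailless: (255 − 252)² / 252 = 0.0357
  tailed: (123 − 126)² / 126 = 0.0714
χ² = 0.0357 + 0.0714 = 0.1071 ≈ 0.107
Degrees of freedom = 2 − 1 = 1; critical value at α = 0.05 is 3.841.
Since 0.107 < 3.841, we fail to reject the null hypothesis — the data are consistent with the 2:1 ratio.

0.107; consistent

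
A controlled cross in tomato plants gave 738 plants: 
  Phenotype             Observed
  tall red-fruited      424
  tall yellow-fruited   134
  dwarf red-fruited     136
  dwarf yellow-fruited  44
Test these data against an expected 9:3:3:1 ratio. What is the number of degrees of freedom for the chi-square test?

A goodness-of-fit test with 4 phenotype classes has df = 4 − 1 = 3.

3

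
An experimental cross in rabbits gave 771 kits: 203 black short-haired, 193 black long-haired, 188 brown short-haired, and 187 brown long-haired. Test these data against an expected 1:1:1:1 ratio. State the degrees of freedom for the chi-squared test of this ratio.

3

A goodness-of-fit test with 4 phenotype classes has df = 4 − 1 = 3.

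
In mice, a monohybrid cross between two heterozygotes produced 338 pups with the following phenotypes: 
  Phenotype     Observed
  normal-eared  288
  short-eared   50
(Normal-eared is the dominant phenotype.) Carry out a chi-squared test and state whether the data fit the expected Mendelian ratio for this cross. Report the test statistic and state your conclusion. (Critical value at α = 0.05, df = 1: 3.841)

For a monohybrid cross between heterozygotes with complete dominance, the expected phenotypic ratio is 3:1.
Total ratio parts = 4. Expected numbers out of 338:
  normal-eared: 338 × 3/4 = 253.5
  short-eared: 338 × 1/4 = 84.5
χ² = Σ (O − E)² / E
  normal-eared: (288 − 253.5)² / 253.5 = 4.6953
  short-eared: (50 − 84.5)² / 84.5 = 14.0858
χ² = 4.6953 + 14.0858 = 18.7811 ≈ 18.781
Degrees of freedom = 2 − 1 = 1; critical value at α = 0.05 is 3.841.
Since 18.781 > 3.841, we reject the null hypothesis — the data do not fit the 3:1 ratio.

18.781; not consistent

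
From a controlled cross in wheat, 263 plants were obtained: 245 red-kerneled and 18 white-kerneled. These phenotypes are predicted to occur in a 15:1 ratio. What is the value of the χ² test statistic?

Under the 15:1 hypothesis (Σ ratio = 16, N = 263):
  red-kerneled: 263 × 15/16 = 246.5625
  white-kerneled: 263 × 1/16 = 16.4375
χ² = Σ (O − E)² / E
  red-kerneled: (245 − 246.5625)² / 246.5625 = 0.0099
  white-kerneled: (18 − 16.4375)² / 16.4375 = 0.1485
χ² = 0.0099 + 0.1485 = 0.1584 ≈ 0.158

0.158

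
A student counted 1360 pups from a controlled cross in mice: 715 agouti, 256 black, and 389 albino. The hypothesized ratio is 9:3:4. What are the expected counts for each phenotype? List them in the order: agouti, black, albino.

The 9:3:4 ratio has 16 parts, so with N = 1360 the expected counts are:
  agouti: 1360 × 9/16 = 765
  black: 1360 × 3/16 = 255
  albino: 1360 × 4/16 = 340

765, 255, 340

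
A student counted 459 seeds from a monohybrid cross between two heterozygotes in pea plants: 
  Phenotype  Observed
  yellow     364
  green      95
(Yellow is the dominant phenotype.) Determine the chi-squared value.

4.532

For a monohybrid cross between heterozygotes with complete dominance, the expected phenotypic ratio is 3:1.
The 3:1 ratio has 4 parts, so with N = 459 the expected counts are:
  yellow: 459 × 3/4 = 344.25
  green: 459 × 1/4 = 114.75
χ² = Σ (O − E)² / E
  yellow: (364 − 344.25)² / 344.25 = 1.1331
  green: (95 − 114.75)² / 114.75 = 3.3992
χ² = 1.1331 + 3.3992 = 4.5323 ≈ 4.532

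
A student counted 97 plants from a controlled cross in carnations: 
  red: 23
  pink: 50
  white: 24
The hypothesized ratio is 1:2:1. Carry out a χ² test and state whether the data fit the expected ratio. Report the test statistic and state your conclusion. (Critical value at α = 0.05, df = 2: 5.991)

The 1:2:1 ratio has 4 parts, so with N = 97 the expected counts are:
  red: 97 × 1/4 = 24.25
  pink: 97 × 2/4 = 48.5
  white: 97 × 1/4 = 24.25
χ² = Σ (O − E)² / E
  red: (23 − 24.25)² / 24.25 = 0.0644
  pink: (50 − 48.5)² / 48.5 = 0.0464
  white: (24 − 24.25)² / 24.25 = 0.0026
χ² = 0.0644 + 0.0464 + 0.0026 = 0.1134 ≈ 0.113
Degrees of freedom = 3 − 1 = 2; critical value at α = 0.05 is 5.991.
Since 0.113 < 5.991, we fail to reject the null hypothesis — the data are consistent with the 1:2:1 ratio.

0.113; consistent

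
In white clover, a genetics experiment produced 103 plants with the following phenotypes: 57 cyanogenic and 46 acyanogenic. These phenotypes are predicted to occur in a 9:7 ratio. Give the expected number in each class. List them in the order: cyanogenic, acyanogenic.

The 9:7 ratio has 16 parts, so with N = 103 the expected counts are:
  cyanogenic: 103 × 9/16 = 57.9375
  acyanogenic: 103 × 7/16 = 45.0625

57.9375, 45.0625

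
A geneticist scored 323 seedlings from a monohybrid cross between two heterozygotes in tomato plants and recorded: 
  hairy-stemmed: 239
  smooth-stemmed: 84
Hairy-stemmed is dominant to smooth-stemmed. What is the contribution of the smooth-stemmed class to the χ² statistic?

0.131

For a monohybrid cross between heterozygotes with complete dominance, the expected phenotypic ratio is 3:1.
The 3:1 ratio has 4 parts, so with N = 323 the expected counts are:
  hairy-stemmed: 323 × 3/4 = 242.25
  smooth-stemmed: 323 × 1/4 = 80.75
Contribution of smooth-stemmed: (84 − 80.75)² / 80.75 = 0.1308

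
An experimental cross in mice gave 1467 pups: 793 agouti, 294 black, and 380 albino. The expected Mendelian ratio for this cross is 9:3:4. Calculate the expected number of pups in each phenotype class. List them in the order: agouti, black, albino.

825.1875, 275.0625, 366.75

Under the 9:3:4 hypothesis (Σ ratio = 16, N = 1467):
  agouti: 1467 × 9/16 = 825.1875
  black: 1467 × 3/16 = 275.0625
  albino: 1467 × 4/16 = 366.75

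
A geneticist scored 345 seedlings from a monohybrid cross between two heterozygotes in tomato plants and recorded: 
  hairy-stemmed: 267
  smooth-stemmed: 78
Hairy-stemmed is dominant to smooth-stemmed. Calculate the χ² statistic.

1.052

For a monohybrid cross between heterozygotes with complete dominance, the expected phenotypic ratio is 3:1.
Under the 3:1 hypothesis (Σ ratio = 4, N = 345):
  hairy-stemmed: 345 × 3/4 = 258.75
  smooth-stemmed: 345 × 1/4 = 86.25
χ² = Σ (O − E)² / E
  hairy-stemmed: (267 − 258.75)² / 258.75 = 0.2630
  smooth-stemmed: (78 − 86.25)² / 86.25 = 0.7891
χ² = 0.2630 + 0.7891 = 1.0521 ≈ 1.052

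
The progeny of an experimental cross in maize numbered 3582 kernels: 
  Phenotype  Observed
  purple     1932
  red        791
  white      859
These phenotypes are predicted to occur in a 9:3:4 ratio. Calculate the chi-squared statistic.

26.114

Total ratio parts = 16. Expected numbers out of 3582:
  purple: 3582 × 9/16 = 2014.875
  red: 3582 × 3/16 = 671.625
  white: 3582 × 4/16 = 895.5
χ² = Σ (O − E)² / E
  purple: (1932 − 2014.875)² / 2014.875 = 3.4088
  red: (791 − 671.625)² / 671.625 = 21.2178
  white: (859 − 895.5)² / 895.5 = 1.4877
χ² = 3.4088 + 21.2178 + 1.4877 = 26.1143 ≈ 26.114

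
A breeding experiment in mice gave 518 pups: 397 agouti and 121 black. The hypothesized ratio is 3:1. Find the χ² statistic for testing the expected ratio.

The 3:1 ratio has 4 parts, so with N = 518 the expected counts are:
  agouti: 518 × 3/4 = 388.5
  black: 518 × 1/4 = 129.5
χ² = Σ (O − E)² / E
  agouti: (397 − 388.5)² / 388.5 = 0.1860
  black: (121 − 129.5)² / 129.5 = 0.5579
χ² = 0.1860 + 0.5579 = 0.7439 ≈ 0.744

0.744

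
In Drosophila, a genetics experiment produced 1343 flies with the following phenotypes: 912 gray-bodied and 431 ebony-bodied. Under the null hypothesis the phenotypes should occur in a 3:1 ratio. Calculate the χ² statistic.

Total ratio parts = 4. Expected numbers out of 1343:
  gray-bodied: 1343 × 3/4 = 1007.25
  ebony-bodied: 1343 × 1/4 = 335.75
χ² = Σ (O − E)² / E
  gray-bodied: (912 − 1007.25)² / 1007.25 = 9.0073
  ebony-bodied: (431 − 335.75)² / 335.75 = 27.0218
χ² = 9.0073 + 27.0218 = 36.0291 ≈ 36.029

36.029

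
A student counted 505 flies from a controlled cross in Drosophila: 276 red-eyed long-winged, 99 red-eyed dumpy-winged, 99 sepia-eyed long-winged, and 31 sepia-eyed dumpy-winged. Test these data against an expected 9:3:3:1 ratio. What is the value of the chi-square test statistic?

Total ratio parts = 16. Expected numbers out of 505:
  red-eyed long-winged: 505 × 9/16 = 284.0625
  red-eyed dumpy-winged: 505 × 3/16 = 94.6875
  sepia-eyed long-winged: 505 × 3/16 = 94.6875
  sepia-eyed dumpy-winged: 505 × 1/16 = 31.5625
χ² = Σ (O − E)² / E
  red-eyed long-winged: (276 − 284.0625)² / 284.0625 = 0.2288
  red-eyed dumpy-winged: (99 − 94.6875)² / 94.6875 = 0.1964
  sepia-eyed long-winged: (99 − 94.6875)² / 94.6875 = 0.1964
  sepia-eyed dumpy-winged: (31 − 31.5625)² / 31.5625 = 0.0100
χ² = 0.2288 + 0.1964 + 0.1964 + 0.0100 = 0.6316 ≈ 0.632

0.632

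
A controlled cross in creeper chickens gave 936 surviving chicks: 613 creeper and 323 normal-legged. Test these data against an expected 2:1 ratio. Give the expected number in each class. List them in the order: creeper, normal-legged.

The 2:1 ratio has 3 parts, so with N = 936 the expected counts are:
  creeper: 936 × 2/3 = 624
  normal-legged: 936 × 1/3 = 312

624, 312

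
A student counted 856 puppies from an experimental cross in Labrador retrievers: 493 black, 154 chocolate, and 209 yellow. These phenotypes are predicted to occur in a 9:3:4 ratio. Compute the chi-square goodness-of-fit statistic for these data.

The 9:3:4 ratio has 16 parts, so with N = 856 the expected counts are:
  black: 856 × 9/16 = 481.5
  chocolate: 856 × 3/16 = 160.5
  yellow: 856 × 4/16 = 214
χ² = Σ (O − E)² / E
  black: (493 − 481.5)² / 481.5 = 0.2747
  chocolate: (154 − 160.5)² / 160.5 = 0.2632
  yellow: (209 − 214)² / 214 = 0.1168
χ² = 0.2747 + 0.2632 + 0.1168 = 0.6547 ≈ 0.655

0.655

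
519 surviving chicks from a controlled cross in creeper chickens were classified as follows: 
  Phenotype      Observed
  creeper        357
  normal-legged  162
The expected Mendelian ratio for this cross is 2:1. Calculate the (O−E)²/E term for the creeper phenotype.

Under the 2:1 hypothesis (Σ ratio = 3, N = 519):
  creeper: 519 × 2/3 = 346
  normal-legged: 519 × 1/3 = 173
Contribution of creeper: (357 − 346)² / 346 = 0.3497

0.350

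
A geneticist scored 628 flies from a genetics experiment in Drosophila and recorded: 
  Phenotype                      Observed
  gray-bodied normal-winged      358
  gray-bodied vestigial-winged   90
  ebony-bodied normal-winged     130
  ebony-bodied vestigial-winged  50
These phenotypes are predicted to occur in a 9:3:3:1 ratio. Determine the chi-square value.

10.822

Total ratio parts = 16. Expected numbers out of 628:
  gray-bodied normal-winged: 628 × 9/16 = 353.25
  gray-bodied vestigial-winged: 628 × 3/16 = 117.75
  ebony-bodied normal-winged: 628 × 3/16 = 117.75
  ebony-bodied vestigial-winged: 628 × 1/16 = 39.25
χ² = Σ (O − E)² / E
  gray-bodied normal-winged: (358 − 353.25)² / 353.25 = 0.0639
  gray-bodied vestigial-winged: (90 − 117.75)² / 117.75 = 6.5398
  ebony-bodied normal-winged: (130 − 117.75)² / 117.75 = 1.2744
  ebony-bodied vestigial-winged: (50 − 39.25)² / 39.25 = 2.9443
χ² = 0.0639 + 6.5398 + 1.2744 + 2.9443 = 10.8224 ≈ 10.822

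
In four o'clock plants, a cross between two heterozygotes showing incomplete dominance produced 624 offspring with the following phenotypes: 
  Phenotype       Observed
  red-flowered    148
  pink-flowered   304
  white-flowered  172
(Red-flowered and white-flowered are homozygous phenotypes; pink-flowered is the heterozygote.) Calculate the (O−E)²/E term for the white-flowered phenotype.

With incomplete dominance, a heterozygote × heterozygote cross gives a 1:2:1 phenotypic ratio.
The 1:2:1 ratio has 4 parts, so with N = 624 the expected counts are:
  red-flowered: 624 × 1/4 = 156
  pink-flowered: 624 × 2/4 = 312
  white-flowered: 624 × 1/4 = 156
Contribution of white-flowered: (172 − 156)² / 156 = 1.6410

1.641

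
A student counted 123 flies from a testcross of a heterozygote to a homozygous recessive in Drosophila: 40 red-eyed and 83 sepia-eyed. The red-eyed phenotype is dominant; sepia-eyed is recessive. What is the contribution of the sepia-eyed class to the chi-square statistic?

A testcross of a heterozygote (Aa × aa) gives a 1:1 phenotypic ratio.
Under the 1:1 hypothesis (Σ ratio = 2, N = 123):
  red-eyed: 123 × 1/2 = 61.5
  sepia-eyed: 123 × 1/2 = 61.5
Contribution of sepia-eyed: (83 − 61.5)² / 61.5 = 7.5163

7.516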